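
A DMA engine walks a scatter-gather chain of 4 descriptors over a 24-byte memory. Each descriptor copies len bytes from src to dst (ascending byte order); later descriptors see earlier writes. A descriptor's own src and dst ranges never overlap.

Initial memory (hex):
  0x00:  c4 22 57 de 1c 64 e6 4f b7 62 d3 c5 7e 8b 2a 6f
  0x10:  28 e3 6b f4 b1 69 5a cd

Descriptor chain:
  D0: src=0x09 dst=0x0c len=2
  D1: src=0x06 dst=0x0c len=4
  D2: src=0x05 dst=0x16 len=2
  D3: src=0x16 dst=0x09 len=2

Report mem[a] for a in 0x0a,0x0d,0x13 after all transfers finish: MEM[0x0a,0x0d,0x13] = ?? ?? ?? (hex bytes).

#0 dst[0x0c+2] := {0x62,0xd3}
#1 dst[0x0c+4] := {0xe6,0x4f,0xb7,0x62}
#2 dst[0x16+2] := {0x64,0xe6}
#3 dst[0x09+2] := {0x64,0xe6}
query mem[0x0a]=0xe6, mem[0x0d]=0x4f, mem[0x13]=0xf4

MEM[0x0a,0x0d,0x13] = e6 4f f4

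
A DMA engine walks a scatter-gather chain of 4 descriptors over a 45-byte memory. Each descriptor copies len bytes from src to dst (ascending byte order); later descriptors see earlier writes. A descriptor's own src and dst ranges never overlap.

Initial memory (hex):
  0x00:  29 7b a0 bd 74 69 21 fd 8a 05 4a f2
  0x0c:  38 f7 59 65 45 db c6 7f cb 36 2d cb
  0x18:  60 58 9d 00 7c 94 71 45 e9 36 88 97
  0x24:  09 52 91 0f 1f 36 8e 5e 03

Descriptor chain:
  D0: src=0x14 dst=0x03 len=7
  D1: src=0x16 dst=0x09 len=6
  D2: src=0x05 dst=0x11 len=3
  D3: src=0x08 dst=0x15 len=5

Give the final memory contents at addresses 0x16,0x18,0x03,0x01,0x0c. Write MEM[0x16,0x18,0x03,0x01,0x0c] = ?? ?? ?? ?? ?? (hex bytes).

  after D0: wrote 7B at 0x03 = cb362dcb60589d
  after D1: wrote 6B at 0x09 = 2dcb60589d00
  after D2: wrote 3B at 0x11 = 2dcb60
  after D3: wrote 5B at 0x15 = 582dcb6058
query mem[0x16]=0x2d, mem[0x18]=0x60, mem[0x03]=0xcb, mem[0x01]=0x7b, mem[0x0c]=0x58

MEM[0x16,0x18,0x03,0x01,0x0c] = 2d 60 cb 7b 58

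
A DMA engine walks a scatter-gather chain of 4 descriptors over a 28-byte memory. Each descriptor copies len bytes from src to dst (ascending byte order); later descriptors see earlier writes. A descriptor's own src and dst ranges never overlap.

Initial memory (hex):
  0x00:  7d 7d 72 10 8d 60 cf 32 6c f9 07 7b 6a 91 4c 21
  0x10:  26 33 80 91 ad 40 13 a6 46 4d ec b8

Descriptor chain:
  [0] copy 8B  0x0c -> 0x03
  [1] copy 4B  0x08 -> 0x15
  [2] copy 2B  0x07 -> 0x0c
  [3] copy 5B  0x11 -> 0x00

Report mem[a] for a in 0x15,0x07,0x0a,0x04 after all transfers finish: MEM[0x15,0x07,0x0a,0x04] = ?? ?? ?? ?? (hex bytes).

D0: mem[0x03..0x0a] <- [6a 91 4c 21 26 33 80 91]
D1: mem[0x15..0x18] <- [33 80 91 7b]
D2: mem[0x0c..0x0d] <- [26 33]
D3: mem[0x00..0x04] <- [33 80 91 ad 33]
query mem[0x15]=0x33, mem[0x07]=0x26, mem[0x0a]=0x91, mem[0x04]=0x33

MEM[0x15,0x07,0x0a,0x04] = 33 26 91 33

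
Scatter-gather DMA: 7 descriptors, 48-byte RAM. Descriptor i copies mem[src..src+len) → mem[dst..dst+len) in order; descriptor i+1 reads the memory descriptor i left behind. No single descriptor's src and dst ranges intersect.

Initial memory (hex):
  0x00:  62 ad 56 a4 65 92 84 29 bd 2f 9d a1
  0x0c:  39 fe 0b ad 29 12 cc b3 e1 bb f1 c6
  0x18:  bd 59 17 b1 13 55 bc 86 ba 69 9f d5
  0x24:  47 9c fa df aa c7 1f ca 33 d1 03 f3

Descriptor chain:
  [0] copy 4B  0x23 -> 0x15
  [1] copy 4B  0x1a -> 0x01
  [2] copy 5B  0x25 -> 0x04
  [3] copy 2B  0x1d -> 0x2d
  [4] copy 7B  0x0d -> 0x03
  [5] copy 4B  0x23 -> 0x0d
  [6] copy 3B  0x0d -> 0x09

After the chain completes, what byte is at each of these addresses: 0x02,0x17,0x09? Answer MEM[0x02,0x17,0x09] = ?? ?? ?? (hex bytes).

MEM[0x02,0x17,0x09] = b1 9c d5

  after D0: wrote 4B at 0x15 = d5479cfa
  after D1: wrote 4B at 0x01 = 17b11355
  after D2: wrote 5B at 0x04 = 9cfadfaac7
  after D3: wrote 2B at 0x2d = 55bc
  after D4: wrote 7B at 0x03 = fe0bad2912ccb3
  after D5: wrote 4B at 0x0d = d5479cfa
  after D6: wrote 3B at 0x09 = d5479c
query mem[0x02]=0xb1, mem[0x17]=0x9c, mem[0x09]=0xd5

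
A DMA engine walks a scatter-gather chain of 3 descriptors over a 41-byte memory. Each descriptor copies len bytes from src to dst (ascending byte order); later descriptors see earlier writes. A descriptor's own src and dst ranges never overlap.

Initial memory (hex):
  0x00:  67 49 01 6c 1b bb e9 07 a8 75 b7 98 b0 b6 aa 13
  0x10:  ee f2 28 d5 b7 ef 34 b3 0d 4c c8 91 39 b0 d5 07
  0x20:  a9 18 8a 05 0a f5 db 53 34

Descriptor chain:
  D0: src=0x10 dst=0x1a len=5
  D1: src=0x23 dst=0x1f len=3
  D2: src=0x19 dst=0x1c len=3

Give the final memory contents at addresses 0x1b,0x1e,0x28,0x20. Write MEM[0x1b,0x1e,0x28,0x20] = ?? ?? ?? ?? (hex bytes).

MEM[0x1b,0x1e,0x28,0x20] = f2 f2 34 0a

  after D0: wrote 5B at 0x1a = eef228d5b7
  after D1: wrote 3B at 0x1f = 050af5
  after D2: wrote 3B at 0x1c = 4ceef2
query mem[0x1b]=0xf2, mem[0x1e]=0xf2, mem[0x28]=0x34, mem[0x20]=0x0a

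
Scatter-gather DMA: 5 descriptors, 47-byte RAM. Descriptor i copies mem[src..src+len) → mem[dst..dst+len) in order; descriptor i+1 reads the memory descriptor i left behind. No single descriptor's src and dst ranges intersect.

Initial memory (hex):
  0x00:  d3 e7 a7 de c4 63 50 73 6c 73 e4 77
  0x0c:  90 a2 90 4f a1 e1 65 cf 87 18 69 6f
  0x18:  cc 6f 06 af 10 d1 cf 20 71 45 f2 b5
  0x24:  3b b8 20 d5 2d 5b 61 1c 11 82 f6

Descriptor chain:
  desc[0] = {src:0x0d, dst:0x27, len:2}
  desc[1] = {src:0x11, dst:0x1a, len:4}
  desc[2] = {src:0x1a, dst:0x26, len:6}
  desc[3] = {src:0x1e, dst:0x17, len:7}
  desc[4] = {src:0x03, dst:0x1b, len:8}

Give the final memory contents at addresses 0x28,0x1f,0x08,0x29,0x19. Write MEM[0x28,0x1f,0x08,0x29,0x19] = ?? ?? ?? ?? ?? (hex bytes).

#0 dst[0x27+2] := {0xa2,0x90}
#1 dst[0x1a+4] := {0xe1,0x65,0xcf,0x87}
#2 dst[0x26+6] := {0xe1,0x65,0xcf,0x87,0xcf,0x20}
#3 dst[0x17+7] := {0xcf,0x20,0x71,0x45,0xf2,0xb5,0x3b}
#4 dst[0x1b+8] := {0xde,0xc4,0x63,0x50,0x73,0x6c,0x73,0xe4}
query mem[0x28]=0xcf, mem[0x1f]=0x73, mem[0x08]=0x6c, mem[0x29]=0x87, mem[0x19]=0x71

MEM[0x28,0x1f,0x08,0x29,0x19] = cf 73 6c 87 71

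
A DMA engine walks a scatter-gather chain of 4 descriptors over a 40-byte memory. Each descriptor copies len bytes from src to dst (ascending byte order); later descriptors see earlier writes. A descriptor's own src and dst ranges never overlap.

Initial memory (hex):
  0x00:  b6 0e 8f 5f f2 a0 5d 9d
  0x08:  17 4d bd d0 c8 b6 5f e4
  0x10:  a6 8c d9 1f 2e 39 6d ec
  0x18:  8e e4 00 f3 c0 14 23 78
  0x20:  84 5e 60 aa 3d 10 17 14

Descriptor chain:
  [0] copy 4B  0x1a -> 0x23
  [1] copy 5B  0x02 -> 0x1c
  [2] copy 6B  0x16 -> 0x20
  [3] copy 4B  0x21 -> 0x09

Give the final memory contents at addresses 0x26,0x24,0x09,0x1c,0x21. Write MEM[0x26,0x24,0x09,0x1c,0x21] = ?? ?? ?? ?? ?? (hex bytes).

MEM[0x26,0x24,0x09,0x1c,0x21] = 14 00 ec 8f ec

  after D0: wrote 4B at 0x23 = 00f3c014
  after D1: wrote 5B at 0x1c = 8f5ff2a05d
  after D2: wrote 6B at 0x20 = 6dec8ee400f3
  after D3: wrote 4B at 0x09 = ec8ee400
query mem[0x26]=0x14, mem[0x24]=0x00, mem[0x09]=0xec, mem[0x1c]=0x8f, mem[0x21]=0xec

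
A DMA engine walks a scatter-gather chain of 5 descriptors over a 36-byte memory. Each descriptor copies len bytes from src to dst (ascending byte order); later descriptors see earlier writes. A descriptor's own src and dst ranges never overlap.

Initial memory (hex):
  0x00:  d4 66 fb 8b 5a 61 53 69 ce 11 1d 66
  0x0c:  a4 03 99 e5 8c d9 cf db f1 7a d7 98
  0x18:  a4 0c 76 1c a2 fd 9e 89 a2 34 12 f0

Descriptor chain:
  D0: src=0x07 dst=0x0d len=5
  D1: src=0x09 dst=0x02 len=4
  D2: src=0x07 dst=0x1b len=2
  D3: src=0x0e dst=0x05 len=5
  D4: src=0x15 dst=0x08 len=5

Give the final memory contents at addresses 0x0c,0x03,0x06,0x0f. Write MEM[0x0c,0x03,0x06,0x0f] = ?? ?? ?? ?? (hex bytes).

MEM[0x0c,0x03,0x06,0x0f] = 0c 1d 11 11

[0] 0x07->0x0d len=5 : 69 ce 11 1d 66
[1] 0x09->0x02 len=4 : 11 1d 66 a4
[2] 0x07->0x1b len=2 : 69 ce
[3] 0x0e->0x05 len=5 : ce 11 1d 66 cf
[4] 0x15->0x08 len=5 : 7a d7 98 a4 0c
query mem[0x0c]=0x0c, mem[0x03]=0x1d, mem[0x06]=0x11, mem[0x0f]=0x11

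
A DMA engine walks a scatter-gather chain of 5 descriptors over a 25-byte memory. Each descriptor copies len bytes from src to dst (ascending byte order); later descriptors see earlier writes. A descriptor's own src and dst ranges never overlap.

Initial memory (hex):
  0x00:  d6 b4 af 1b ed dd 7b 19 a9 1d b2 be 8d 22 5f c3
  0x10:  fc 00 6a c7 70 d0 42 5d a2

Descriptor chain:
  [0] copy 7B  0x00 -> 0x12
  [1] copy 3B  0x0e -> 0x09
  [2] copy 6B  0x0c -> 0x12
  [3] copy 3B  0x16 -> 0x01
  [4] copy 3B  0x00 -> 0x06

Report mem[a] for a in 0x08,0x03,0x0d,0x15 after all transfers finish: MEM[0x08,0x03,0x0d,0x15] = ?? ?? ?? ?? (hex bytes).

D0: mem[0x12..0x18] <- [d6 b4 af 1b ed dd 7b]
D1: mem[0x09..0x0b] <- [5f c3 fc]
D2: mem[0x12..0x17] <- [8d 22 5f c3 fc 00]
D3: mem[0x01..0x03] <- [fc 00 7b]
D4: mem[0x06..0x08] <- [d6 fc 00]
query mem[0x08]=0x00, mem[0x03]=0x7b, mem[0x0d]=0x22, mem[0x15]=0xc3

MEM[0x08,0x03,0x0d,0x15] = 00 7b 22 c3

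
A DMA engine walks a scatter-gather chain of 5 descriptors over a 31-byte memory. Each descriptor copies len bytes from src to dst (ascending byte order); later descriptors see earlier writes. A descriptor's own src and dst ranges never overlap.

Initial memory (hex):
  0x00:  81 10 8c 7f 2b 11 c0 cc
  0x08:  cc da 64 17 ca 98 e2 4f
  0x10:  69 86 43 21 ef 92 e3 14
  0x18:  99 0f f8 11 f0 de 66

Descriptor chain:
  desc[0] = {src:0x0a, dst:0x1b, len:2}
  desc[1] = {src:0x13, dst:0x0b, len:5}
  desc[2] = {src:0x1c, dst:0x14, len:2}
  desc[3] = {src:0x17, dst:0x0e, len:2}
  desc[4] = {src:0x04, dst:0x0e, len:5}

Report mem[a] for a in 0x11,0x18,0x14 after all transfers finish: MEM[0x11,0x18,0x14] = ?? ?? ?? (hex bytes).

MEM[0x11,0x18,0x14] = cc 99 17

#0 dst[0x1b+2] := {0x64,0x17}
#1 dst[0x0b+5] := {0x21,0xef,0x92,0xe3,0x14}
#2 dst[0x14+2] := {0x17,0xde}
#3 dst[0x0e+2] := {0x14,0x99}
#4 dst[0x0e+5] := {0x2b,0x11,0xc0,0xcc,0xcc}
query mem[0x11]=0xcc, mem[0x18]=0x99, mem[0x14]=0x17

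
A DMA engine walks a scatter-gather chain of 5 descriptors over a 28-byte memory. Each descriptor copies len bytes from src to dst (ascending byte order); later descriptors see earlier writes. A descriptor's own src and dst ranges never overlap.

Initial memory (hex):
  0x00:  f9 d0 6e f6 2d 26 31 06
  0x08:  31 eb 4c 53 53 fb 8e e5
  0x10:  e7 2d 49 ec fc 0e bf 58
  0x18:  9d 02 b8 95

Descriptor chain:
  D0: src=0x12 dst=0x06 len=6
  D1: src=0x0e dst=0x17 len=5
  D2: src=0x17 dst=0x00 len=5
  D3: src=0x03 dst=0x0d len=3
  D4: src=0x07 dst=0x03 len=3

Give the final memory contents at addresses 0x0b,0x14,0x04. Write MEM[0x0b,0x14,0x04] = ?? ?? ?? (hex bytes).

  after D0: wrote 6B at 0x06 = 49ecfc0ebf58
  after D1: wrote 5B at 0x17 = 8ee5e72d49
  after D2: wrote 5B at 0x00 = 8ee5e72d49
  after D3: wrote 3B at 0x0d = 2d4926
  after D4: wrote 3B at 0x03 = ecfc0e
query mem[0x0b]=0x58, mem[0x14]=0xfc, mem[0x04]=0xfc

MEM[0x0b,0x14,0x04] = 58 fc fc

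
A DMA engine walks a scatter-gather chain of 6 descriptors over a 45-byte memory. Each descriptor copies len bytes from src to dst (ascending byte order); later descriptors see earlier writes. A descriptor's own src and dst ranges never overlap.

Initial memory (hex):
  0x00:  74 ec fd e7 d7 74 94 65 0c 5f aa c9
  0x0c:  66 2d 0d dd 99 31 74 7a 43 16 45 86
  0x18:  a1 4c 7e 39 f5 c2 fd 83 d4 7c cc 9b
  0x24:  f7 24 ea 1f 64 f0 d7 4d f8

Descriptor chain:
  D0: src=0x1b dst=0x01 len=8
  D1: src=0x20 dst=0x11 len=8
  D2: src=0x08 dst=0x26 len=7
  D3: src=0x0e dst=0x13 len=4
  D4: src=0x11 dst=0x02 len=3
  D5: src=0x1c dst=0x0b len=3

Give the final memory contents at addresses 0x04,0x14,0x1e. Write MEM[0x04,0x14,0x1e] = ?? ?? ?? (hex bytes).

MEM[0x04,0x14,0x1e] = 0d dd fd

#0 dst[0x01+8] := {0x39,0xf5,0xc2,0xfd,0x83,0xd4,0x7c,0xcc}
#1 dst[0x11+8] := {0xd4,0x7c,0xcc,0x9b,0xf7,0x24,0xea,0x1f}
#2 dst[0x26+7] := {0xcc,0x5f,0xaa,0xc9,0x66,0x2d,0x0d}
#3 dst[0x13+4] := {0x0d,0xdd,0x99,0xd4}
#4 dst[0x02+3] := {0xd4,0x7c,0x0d}
#5 dst[0x0b+3] := {0xf5,0xc2,0xfd}
query mem[0x04]=0x0d, mem[0x14]=0xdd, mem[0x1e]=0xfd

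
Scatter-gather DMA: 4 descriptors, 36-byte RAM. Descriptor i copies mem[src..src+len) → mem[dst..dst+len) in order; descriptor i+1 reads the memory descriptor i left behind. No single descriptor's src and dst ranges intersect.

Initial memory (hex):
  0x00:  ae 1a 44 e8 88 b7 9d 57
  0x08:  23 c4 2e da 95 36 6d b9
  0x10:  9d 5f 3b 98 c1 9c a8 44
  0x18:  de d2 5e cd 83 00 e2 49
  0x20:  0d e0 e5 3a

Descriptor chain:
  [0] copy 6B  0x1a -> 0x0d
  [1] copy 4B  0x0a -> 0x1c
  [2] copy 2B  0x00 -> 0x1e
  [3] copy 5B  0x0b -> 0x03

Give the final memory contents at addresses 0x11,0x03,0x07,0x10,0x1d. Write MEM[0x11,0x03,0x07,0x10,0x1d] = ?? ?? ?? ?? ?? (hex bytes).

MEM[0x11,0x03,0x07,0x10,0x1d] = e2 da 83 00 da

#0 dst[0x0d+6] := {0x5e,0xcd,0x83,0x00,0xe2,0x49}
#1 dst[0x1c+4] := {0x2e,0xda,0x95,0x5e}
#2 dst[0x1e+2] := {0xae,0x1a}
#3 dst[0x03+5] := {0xda,0x95,0x5e,0xcd,0x83}
query mem[0x11]=0xe2, mem[0x03]=0xda, mem[0x07]=0x83, mem[0x10]=0x00, mem[0x1d]=0xda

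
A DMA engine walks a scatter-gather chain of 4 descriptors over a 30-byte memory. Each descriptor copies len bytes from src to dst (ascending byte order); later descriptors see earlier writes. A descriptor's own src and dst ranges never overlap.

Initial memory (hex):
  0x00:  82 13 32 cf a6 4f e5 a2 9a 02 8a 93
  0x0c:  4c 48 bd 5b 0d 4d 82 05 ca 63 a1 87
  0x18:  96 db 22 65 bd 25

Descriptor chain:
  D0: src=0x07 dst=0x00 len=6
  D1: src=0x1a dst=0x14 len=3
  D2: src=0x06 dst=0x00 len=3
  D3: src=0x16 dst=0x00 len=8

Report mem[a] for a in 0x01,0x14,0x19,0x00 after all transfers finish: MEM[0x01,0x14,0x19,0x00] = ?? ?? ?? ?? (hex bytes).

[0] 0x07->0x00 len=6 : a2 9a 02 8a 93 4c
[1] 0x1a->0x14 len=3 : 22 65 bd
[2] 0x06->0x00 len=3 : e5 a2 9a
[3] 0x16->0x00 len=8 : bd 87 96 db 22 65 bd 25
query mem[0x01]=0x87, mem[0x14]=0x22, mem[0x19]=0xdb, mem[0x00]=0xbd

MEM[0x01,0x14,0x19,0x00] = 87 22 db bd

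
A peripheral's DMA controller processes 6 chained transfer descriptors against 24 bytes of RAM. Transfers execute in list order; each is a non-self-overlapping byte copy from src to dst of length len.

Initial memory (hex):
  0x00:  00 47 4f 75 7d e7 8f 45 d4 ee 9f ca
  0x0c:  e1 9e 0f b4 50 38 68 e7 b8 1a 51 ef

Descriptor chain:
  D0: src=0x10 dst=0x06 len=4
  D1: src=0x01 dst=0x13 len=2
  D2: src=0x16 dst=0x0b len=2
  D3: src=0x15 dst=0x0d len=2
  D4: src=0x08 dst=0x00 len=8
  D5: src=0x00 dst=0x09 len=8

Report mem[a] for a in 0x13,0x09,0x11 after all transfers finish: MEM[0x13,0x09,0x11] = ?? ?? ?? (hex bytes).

MEM[0x13,0x09,0x11] = 47 68 38

[0] 0x10->0x06 len=4 : 50 38 68 e7
[1] 0x01->0x13 len=2 : 47 4f
[2] 0x16->0x0b len=2 : 51 ef
[3] 0x15->0x0d len=2 : 1a 51
[4] 0x08->0x00 len=8 : 68 e7 9f 51 ef 1a 51 b4
[5] 0x00->0x09 len=8 : 68 e7 9f 51 ef 1a 51 b4
query mem[0x13]=0x47, mem[0x09]=0x68, mem[0x11]=0x38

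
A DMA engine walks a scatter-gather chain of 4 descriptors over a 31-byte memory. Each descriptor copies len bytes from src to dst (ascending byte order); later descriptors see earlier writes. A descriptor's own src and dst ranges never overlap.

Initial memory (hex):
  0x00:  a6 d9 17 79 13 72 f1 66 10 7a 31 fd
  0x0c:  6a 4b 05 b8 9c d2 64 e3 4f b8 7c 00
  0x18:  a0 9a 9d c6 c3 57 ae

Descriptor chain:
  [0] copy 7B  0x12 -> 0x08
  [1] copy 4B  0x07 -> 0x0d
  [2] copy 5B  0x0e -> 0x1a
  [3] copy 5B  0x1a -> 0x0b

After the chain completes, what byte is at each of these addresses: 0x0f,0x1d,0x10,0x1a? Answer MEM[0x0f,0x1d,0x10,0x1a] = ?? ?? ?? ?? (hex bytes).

MEM[0x0f,0x1d,0x10,0x1a] = 64 d2 4f 64

[0] 0x12->0x08 len=7 : 64 e3 4f b8 7c 00 a0
[1] 0x07->0x0d len=4 : 66 64 e3 4f
[2] 0x0e->0x1a len=5 : 64 e3 4f d2 64
[3] 0x1a->0x0b len=5 : 64 e3 4f d2 64
query mem[0x0f]=0x64, mem[0x1d]=0xd2, mem[0x10]=0x4f, mem[0x1a]=0x64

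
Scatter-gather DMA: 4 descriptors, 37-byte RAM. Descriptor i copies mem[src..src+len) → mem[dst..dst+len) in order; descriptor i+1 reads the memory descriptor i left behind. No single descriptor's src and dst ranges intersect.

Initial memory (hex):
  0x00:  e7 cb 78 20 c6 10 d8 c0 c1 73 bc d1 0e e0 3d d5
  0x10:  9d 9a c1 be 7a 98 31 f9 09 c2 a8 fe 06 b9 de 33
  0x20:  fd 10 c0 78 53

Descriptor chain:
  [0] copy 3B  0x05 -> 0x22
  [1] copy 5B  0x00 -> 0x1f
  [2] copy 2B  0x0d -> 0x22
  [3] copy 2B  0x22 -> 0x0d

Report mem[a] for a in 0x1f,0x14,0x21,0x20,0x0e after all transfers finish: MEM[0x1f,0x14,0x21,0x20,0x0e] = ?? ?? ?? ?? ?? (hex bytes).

D0: mem[0x22..0x24] <- [10 d8 c0]
D1: mem[0x1f..0x23] <- [e7 cb 78 20 c6]
D2: mem[0x22..0x23] <- [e0 3d]
D3: mem[0x0d..0x0e] <- [e0 3d]
query mem[0x1f]=0xe7, mem[0x14]=0x7a, mem[0x21]=0x78, mem[0x20]=0xcb, mem[0x0e]=0x3d

MEM[0x1f,0x14,0x21,0x20,0x0e] = e7 7a 78 cb 3d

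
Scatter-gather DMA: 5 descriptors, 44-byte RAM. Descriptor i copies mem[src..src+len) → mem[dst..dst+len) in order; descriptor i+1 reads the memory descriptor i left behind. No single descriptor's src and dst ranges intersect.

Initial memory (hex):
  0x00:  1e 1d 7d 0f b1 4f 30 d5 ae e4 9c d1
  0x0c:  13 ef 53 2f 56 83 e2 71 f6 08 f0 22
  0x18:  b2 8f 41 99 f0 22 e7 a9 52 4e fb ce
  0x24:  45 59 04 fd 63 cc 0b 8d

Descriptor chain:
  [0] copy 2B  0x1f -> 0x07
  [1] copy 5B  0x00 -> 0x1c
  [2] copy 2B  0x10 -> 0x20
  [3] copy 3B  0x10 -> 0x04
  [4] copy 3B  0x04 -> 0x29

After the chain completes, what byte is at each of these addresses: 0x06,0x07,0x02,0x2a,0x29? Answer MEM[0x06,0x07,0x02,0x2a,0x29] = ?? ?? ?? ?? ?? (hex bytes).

  after D0: wrote 2B at 0x07 = a952
  after D1: wrote 5B at 0x1c = 1e1d7d0fb1
  after D2: wrote 2B at 0x20 = 5683
  after D3: wrote 3B at 0x04 = 5683e2
  after D4: wrote 3B at 0x29 = 5683e2
query mem[0x06]=0xe2, mem[0x07]=0xa9, mem[0x02]=0x7d, mem[0x2a]=0x83, mem[0x29]=0x56

MEM[0x06,0x07,0x02,0x2a,0x29] = e2 a9 7d 83 56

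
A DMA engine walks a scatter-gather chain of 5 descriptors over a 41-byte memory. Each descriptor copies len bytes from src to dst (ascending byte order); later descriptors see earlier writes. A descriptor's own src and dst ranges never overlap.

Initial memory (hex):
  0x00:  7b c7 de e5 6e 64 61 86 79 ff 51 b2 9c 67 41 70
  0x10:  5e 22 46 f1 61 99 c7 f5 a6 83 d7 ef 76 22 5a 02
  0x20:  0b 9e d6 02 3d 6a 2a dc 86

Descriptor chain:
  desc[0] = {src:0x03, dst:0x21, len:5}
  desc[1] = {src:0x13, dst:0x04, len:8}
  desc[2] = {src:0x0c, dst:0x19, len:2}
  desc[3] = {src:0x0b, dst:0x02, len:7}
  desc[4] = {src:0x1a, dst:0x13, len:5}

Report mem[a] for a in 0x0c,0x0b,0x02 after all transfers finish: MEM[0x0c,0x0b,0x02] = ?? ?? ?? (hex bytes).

MEM[0x0c,0x0b,0x02] = 9c d7 d7

D0: mem[0x21..0x25] <- [e5 6e 64 61 86]
D1: mem[0x04..0x0b] <- [f1 61 99 c7 f5 a6 83 d7]
D2: mem[0x19..0x1a] <- [9c 67]
D3: mem[0x02..0x08] <- [d7 9c 67 41 70 5e 22]
D4: mem[0x13..0x17] <- [67 ef 76 22 5a]
query mem[0x0c]=0x9c, mem[0x0b]=0xd7, mem[0x02]=0xd7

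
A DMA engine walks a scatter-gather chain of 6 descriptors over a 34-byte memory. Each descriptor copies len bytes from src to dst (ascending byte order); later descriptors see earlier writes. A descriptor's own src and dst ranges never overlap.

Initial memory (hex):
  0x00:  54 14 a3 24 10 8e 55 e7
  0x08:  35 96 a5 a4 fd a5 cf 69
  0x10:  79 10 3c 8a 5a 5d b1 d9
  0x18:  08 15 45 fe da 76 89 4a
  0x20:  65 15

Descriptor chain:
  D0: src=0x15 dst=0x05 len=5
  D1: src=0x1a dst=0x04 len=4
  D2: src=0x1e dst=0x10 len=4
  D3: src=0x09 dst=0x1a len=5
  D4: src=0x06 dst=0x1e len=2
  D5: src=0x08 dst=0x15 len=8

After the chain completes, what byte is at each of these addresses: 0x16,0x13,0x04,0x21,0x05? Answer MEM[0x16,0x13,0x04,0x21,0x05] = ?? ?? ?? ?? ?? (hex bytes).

MEM[0x16,0x13,0x04,0x21,0x05] = 15 15 45 15 fe

D0: mem[0x05..0x09] <- [5d b1 d9 08 15]
D1: mem[0x04..0x07] <- [45 fe da 76]
D2: mem[0x10..0x13] <- [89 4a 65 15]
D3: mem[0x1a..0x1e] <- [15 a5 a4 fd a5]
D4: mem[0x1e..0x1f] <- [da 76]
D5: mem[0x15..0x1c] <- [08 15 a5 a4 fd a5 cf 69]
query mem[0x16]=0x15, mem[0x13]=0x15, mem[0x04]=0x45, mem[0x21]=0x15, mem[0x05]=0xfe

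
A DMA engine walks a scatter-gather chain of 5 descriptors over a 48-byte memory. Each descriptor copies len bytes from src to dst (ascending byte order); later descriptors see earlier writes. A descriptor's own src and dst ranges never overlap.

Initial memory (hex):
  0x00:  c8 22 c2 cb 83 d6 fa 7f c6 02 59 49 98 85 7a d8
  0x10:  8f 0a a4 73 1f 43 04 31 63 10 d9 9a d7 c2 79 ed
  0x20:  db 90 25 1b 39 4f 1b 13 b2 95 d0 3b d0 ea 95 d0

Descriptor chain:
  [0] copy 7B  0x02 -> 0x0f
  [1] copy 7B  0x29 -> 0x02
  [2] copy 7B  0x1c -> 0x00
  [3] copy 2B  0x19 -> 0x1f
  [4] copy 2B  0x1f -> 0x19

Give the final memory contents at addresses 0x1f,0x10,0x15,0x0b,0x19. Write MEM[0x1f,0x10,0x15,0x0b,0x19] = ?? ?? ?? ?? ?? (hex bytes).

MEM[0x1f,0x10,0x15,0x0b,0x19] = 10 cb c6 49 10

  after D0: wrote 7B at 0x0f = c2cb83d6fa7fc6
  after D1: wrote 7B at 0x02 = 95d03bd0ea95d0
  after D2: wrote 7B at 0x00 = d7c279eddb9025
  after D3: wrote 2B at 0x1f = 10d9
  after D4: wrote 2B at 0x19 = 10d9
query mem[0x1f]=0x10, mem[0x10]=0xcb, mem[0x15]=0xc6, mem[0x0b]=0x49, mem[0x19]=0x10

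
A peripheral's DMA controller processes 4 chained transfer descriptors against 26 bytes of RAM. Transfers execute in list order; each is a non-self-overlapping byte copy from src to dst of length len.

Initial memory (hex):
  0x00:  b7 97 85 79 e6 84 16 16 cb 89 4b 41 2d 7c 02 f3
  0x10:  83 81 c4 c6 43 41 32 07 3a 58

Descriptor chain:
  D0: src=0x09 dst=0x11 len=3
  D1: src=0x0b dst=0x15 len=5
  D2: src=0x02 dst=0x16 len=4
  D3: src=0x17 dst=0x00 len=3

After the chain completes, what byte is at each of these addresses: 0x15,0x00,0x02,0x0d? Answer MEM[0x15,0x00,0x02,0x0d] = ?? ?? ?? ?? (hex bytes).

MEM[0x15,0x00,0x02,0x0d] = 41 79 84 7c

#0 dst[0x11+3] := {0x89,0x4b,0x41}
#1 dst[0x15+5] := {0x41,0x2d,0x7c,0x02,0xf3}
#2 dst[0x16+4] := {0x85,0x79,0xe6,0x84}
#3 dst[0x00+3] := {0x79,0xe6,0x84}
query mem[0x15]=0x41, mem[0x00]=0x79, mem[0x02]=0x84, mem[0x0d]=0x7c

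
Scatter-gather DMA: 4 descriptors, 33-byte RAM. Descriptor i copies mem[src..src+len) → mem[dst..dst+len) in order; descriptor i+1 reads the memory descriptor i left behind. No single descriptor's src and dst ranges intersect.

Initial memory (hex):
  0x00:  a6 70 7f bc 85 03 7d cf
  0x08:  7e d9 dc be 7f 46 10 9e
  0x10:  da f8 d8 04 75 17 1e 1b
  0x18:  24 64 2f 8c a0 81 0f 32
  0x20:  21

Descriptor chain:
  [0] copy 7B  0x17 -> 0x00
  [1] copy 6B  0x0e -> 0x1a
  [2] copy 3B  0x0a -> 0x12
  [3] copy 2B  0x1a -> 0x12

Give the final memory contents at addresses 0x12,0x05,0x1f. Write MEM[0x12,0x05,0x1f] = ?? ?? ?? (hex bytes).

  after D0: wrote 7B at 0x00 = 1b24642f8ca081
  after D1: wrote 6B at 0x1a = 109edaf8d804
  after D2: wrote 3B at 0x12 = dcbe7f
  after D3: wrote 2B at 0x12 = 109e
query mem[0x12]=0x10, mem[0x05]=0xa0, mem[0x1f]=0x04

MEM[0x12,0x05,0x1f] = 10 a0 04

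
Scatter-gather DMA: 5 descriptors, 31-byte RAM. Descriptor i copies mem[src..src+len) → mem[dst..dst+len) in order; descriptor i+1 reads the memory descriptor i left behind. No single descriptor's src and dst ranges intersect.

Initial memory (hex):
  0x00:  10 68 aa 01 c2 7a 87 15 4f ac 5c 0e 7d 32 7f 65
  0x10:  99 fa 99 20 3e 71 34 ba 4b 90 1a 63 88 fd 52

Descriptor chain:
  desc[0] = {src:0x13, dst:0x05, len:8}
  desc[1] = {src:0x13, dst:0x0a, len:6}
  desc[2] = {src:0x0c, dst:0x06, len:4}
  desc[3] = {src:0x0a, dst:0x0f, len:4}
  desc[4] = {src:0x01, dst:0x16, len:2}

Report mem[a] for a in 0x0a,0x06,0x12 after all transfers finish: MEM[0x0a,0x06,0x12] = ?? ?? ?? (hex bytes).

MEM[0x0a,0x06,0x12] = 20 71 34

#0 dst[0x05+8] := {0x20,0x3e,0x71,0x34,0xba,0x4b,0x90,0x1a}
#1 dst[0x0a+6] := {0x20,0x3e,0x71,0x34,0xba,0x4b}
#2 dst[0x06+4] := {0x71,0x34,0xba,0x4b}
#3 dst[0x0f+4] := {0x20,0x3e,0x71,0x34}
#4 dst[0x16+2] := {0x68,0xaa}
query mem[0x0a]=0x20, mem[0x06]=0x71, mem[0x12]=0x34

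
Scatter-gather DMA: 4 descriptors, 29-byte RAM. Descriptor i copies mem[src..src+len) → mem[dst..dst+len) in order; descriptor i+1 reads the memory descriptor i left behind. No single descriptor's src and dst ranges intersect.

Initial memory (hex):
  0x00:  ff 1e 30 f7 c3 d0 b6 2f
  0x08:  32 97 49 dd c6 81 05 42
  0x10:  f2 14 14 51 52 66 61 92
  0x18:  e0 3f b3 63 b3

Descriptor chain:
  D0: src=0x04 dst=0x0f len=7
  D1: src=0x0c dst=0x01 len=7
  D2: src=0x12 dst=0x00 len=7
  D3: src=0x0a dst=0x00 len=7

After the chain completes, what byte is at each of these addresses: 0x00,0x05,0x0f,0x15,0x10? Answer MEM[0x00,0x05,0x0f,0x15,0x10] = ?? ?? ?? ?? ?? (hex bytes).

[0] 0x04->0x0f len=7 : c3 d0 b6 2f 32 97 49
[1] 0x0c->0x01 len=7 : c6 81 05 c3 d0 b6 2f
[2] 0x12->0x00 len=7 : 2f 32 97 49 61 92 e0
[3] 0x0a->0x00 len=7 : 49 dd c6 81 05 c3 d0
query mem[0x00]=0x49, mem[0x05]=0xc3, mem[0x0f]=0xc3, mem[0x15]=0x49, mem[0x10]=0xd0

MEM[0x00,0x05,0x0f,0x15,0x10] = 49 c3 c3 49 d0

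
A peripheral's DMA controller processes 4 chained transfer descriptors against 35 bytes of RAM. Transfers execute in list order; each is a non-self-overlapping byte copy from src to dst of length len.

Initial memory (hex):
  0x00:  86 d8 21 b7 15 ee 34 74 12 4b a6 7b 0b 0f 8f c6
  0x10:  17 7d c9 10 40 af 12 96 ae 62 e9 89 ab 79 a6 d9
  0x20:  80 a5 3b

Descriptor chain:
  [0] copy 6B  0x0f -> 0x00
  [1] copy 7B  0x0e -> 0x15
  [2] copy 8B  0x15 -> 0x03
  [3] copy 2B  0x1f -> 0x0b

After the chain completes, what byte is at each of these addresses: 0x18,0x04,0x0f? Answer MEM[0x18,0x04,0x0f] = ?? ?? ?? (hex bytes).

MEM[0x18,0x04,0x0f] = 7d c6 c6

D0: mem[0x00..0x05] <- [c6 17 7d c9 10 40]
D1: mem[0x15..0x1b] <- [8f c6 17 7d c9 10 40]
D2: mem[0x03..0x0a] <- [8f c6 17 7d c9 10 40 ab]
D3: mem[0x0b..0x0c] <- [d9 80]
query mem[0x18]=0x7d, mem[0x04]=0xc6, mem[0x0f]=0xc6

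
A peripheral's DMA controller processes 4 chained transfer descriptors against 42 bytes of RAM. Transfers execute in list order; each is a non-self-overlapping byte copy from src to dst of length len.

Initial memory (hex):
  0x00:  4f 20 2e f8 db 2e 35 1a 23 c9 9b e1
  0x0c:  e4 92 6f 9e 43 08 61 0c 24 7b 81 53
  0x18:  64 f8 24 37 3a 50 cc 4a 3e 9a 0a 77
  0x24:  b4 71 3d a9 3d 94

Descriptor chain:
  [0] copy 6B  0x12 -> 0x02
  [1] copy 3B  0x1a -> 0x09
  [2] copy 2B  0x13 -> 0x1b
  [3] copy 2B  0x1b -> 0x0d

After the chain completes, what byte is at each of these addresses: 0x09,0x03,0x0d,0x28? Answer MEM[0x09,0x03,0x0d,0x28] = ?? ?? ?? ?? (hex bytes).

  after D0: wrote 6B at 0x02 = 610c247b8153
  after D1: wrote 3B at 0x09 = 24373a
  after D2: wrote 2B at 0x1b = 0c24
  after D3: wrote 2B at 0x0d = 0c24
query mem[0x09]=0x24, mem[0x03]=0x0c, mem[0x0d]=0x0c, mem[0x28]=0x3d

MEM[0x09,0x03,0x0d,0x28] = 24 0c 0c 3d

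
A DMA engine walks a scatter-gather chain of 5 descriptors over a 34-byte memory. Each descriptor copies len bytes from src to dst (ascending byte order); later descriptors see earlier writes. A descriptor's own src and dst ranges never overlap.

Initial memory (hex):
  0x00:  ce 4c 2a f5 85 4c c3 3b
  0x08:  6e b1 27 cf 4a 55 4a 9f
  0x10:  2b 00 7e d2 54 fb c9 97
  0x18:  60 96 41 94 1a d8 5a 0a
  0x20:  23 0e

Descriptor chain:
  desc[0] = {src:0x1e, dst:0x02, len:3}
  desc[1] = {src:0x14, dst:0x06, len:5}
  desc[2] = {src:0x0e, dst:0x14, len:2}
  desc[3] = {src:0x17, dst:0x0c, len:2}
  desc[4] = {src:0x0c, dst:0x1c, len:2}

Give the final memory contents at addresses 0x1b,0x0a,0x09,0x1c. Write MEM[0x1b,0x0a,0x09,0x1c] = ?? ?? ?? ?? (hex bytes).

MEM[0x1b,0x0a,0x09,0x1c] = 94 60 97 97

D0: mem[0x02..0x04] <- [5a 0a 23]
D1: mem[0x06..0x0a] <- [54 fb c9 97 60]
D2: mem[0x14..0x15] <- [4a 9f]
D3: mem[0x0c..0x0d] <- [97 60]
D4: mem[0x1c..0x1d] <- [97 60]
query mem[0x1b]=0x94, mem[0x0a]=0x60, mem[0x09]=0x97, mem[0x1c]=0x97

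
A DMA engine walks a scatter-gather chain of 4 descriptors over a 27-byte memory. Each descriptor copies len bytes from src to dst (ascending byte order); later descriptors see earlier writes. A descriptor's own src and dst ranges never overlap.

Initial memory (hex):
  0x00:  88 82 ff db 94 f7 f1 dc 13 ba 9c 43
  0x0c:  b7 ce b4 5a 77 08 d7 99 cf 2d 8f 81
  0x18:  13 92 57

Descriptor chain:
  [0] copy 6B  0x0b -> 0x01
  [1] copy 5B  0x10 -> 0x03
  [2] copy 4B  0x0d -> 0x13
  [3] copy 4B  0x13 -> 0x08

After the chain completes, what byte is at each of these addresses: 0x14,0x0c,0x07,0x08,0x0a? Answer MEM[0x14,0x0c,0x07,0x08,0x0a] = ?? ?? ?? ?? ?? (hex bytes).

#0 dst[0x01+6] := {0x43,0xb7,0xce,0xb4,0x5a,0x77}
#1 dst[0x03+5] := {0x77,0x08,0xd7,0x99,0xcf}
#2 dst[0x13+4] := {0xce,0xb4,0x5a,0x77}
#3 dst[0x08+4] := {0xce,0xb4,0x5a,0x77}
query mem[0x14]=0xb4, mem[0x0c]=0xb7, mem[0x07]=0xcf, mem[0x08]=0xce, mem[0x0a]=0x5a

MEM[0x14,0x0c,0x07,0x08,0x0a] = b4 b7 cf ce 5a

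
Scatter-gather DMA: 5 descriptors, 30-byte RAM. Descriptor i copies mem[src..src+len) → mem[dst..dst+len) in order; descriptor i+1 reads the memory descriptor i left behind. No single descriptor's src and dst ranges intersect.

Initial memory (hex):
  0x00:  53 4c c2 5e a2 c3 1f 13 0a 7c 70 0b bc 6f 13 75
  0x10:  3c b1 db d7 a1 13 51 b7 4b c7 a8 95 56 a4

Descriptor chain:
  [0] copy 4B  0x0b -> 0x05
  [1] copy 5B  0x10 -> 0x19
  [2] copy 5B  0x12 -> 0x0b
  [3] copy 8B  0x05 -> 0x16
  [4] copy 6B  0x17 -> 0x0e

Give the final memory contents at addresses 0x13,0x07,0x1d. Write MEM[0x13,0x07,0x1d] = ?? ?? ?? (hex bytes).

MEM[0x13,0x07,0x1d] = db 6f d7

D0: mem[0x05..0x08] <- [0b bc 6f 13]
D1: mem[0x19..0x1d] <- [3c b1 db d7 a1]
D2: mem[0x0b..0x0f] <- [db d7 a1 13 51]
D3: mem[0x16..0x1d] <- [0b bc 6f 13 7c 70 db d7]
D4: mem[0x0e..0x13] <- [bc 6f 13 7c 70 db]
query mem[0x13]=0xdb, mem[0x07]=0x6f, mem[0x1d]=0xd7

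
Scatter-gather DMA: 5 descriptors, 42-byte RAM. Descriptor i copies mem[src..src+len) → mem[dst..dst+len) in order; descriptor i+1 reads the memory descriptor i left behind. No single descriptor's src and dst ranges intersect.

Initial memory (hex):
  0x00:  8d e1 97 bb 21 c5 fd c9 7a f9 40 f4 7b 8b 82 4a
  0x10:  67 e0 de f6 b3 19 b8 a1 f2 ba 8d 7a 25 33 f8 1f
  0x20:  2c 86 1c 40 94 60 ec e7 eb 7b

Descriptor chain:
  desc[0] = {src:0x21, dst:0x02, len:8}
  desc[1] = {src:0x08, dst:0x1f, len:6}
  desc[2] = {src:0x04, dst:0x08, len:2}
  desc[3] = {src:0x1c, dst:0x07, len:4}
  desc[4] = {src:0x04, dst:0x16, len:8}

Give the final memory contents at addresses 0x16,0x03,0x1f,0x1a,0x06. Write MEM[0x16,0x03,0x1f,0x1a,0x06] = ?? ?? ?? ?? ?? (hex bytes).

#0 dst[0x02+8] := {0x86,0x1c,0x40,0x94,0x60,0xec,0xe7,0xeb}
#1 dst[0x1f+6] := {0xe7,0xeb,0x40,0xf4,0x7b,0x8b}
#2 dst[0x08+2] := {0x40,0x94}
#3 dst[0x07+4] := {0x25,0x33,0xf8,0xe7}
#4 dst[0x16+8] := {0x40,0x94,0x60,0x25,0x33,0xf8,0xe7,0xf4}
query mem[0x16]=0x40, mem[0x03]=0x1c, mem[0x1f]=0xe7, mem[0x1a]=0x33, mem[0x06]=0x60

MEM[0x16,0x03,0x1f,0x1a,0x06] = 40 1c e7 33 60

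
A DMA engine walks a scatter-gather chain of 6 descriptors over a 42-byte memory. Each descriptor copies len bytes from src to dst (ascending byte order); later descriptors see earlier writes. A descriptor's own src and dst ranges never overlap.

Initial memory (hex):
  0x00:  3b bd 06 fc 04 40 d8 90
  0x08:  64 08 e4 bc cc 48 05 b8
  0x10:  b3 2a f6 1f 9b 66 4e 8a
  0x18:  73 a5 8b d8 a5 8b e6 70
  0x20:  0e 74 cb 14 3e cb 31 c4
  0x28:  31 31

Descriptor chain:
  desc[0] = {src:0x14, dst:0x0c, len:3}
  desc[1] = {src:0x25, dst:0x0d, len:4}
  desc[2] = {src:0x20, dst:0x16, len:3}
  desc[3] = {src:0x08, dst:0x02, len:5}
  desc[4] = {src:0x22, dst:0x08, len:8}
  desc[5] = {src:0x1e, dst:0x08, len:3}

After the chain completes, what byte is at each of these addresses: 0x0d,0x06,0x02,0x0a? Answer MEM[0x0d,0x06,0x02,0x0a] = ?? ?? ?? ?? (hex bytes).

[0] 0x14->0x0c len=3 : 9b 66 4e
[1] 0x25->0x0d len=4 : cb 31 c4 31
[2] 0x20->0x16 len=3 : 0e 74 cb
[3] 0x08->0x02 len=5 : 64 08 e4 bc 9b
[4] 0x22->0x08 len=8 : cb 14 3e cb 31 c4 31 31
[5] 0x1e->0x08 len=3 : e6 70 0e
query mem[0x0d]=0xc4, mem[0x06]=0x9b, mem[0x02]=0x64, mem[0x0a]=0x0e

MEM[0x0d,0x06,0x02,0x0a] = c4 9b 64 0e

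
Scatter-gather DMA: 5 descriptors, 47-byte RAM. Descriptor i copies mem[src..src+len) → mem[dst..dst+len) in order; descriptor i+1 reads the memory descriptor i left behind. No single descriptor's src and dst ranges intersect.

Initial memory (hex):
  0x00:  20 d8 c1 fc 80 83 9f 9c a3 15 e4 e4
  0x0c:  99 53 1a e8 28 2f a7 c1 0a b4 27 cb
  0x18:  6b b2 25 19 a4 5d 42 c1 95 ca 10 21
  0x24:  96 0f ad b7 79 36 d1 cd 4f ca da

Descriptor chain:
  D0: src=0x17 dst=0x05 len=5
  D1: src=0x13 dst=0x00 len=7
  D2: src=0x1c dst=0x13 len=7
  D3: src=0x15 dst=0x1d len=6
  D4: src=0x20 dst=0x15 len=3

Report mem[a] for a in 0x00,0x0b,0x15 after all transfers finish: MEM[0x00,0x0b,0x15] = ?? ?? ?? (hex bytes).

#0 dst[0x05+5] := {0xcb,0x6b,0xb2,0x25,0x19}
#1 dst[0x00+7] := {0xc1,0x0a,0xb4,0x27,0xcb,0x6b,0xb2}
#2 dst[0x13+7] := {0xa4,0x5d,0x42,0xc1,0x95,0xca,0x10}
#3 dst[0x1d+6] := {0x42,0xc1,0x95,0xca,0x10,0x25}
#4 dst[0x15+3] := {0xca,0x10,0x25}
query mem[0x00]=0xc1, mem[0x0b]=0xe4, mem[0x15]=0xca

MEM[0x00,0x0b,0x15] = c1 e4 ca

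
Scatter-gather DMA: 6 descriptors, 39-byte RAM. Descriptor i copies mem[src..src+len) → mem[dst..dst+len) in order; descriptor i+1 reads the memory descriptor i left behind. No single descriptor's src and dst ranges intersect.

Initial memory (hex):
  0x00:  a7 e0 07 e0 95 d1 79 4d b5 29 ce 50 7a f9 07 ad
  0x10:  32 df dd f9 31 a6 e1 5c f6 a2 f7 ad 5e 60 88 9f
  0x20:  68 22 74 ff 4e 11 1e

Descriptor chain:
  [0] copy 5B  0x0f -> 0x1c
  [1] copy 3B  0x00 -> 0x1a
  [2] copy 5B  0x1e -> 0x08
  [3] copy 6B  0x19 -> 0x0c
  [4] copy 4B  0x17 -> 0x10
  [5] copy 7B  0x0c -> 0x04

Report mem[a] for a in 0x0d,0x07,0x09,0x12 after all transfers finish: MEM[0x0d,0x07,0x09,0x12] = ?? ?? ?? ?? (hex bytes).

D0: mem[0x1c..0x20] <- [ad 32 df dd f9]
D1: mem[0x1a..0x1c] <- [a7 e0 07]
D2: mem[0x08..0x0c] <- [df dd f9 22 74]
D3: mem[0x0c..0x11] <- [a2 a7 e0 07 32 df]
D4: mem[0x10..0x13] <- [5c f6 a2 a7]
D5: mem[0x04..0x0a] <- [a2 a7 e0 07 5c f6 a2]
query mem[0x0d]=0xa7, mem[0x07]=0x07, mem[0x09]=0xf6, mem[0x12]=0xa2

MEM[0x0d,0x07,0x09,0x12] = a7 07 f6 a2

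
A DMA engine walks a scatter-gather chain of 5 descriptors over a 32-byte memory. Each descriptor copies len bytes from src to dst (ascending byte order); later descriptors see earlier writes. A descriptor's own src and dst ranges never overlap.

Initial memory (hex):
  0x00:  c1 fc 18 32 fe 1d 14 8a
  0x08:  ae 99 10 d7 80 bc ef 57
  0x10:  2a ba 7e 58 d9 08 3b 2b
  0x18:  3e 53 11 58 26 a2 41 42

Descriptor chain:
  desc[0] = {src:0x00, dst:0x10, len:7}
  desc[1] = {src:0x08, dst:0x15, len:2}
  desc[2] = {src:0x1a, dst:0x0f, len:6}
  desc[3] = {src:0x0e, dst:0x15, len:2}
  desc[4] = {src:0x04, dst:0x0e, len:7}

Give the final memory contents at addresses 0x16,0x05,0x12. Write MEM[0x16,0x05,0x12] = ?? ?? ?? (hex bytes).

MEM[0x16,0x05,0x12] = 11 1d ae

  after D0: wrote 7B at 0x10 = c1fc1832fe1d14
  after D1: wrote 2B at 0x15 = ae99
  after D2: wrote 6B at 0x0f = 115826a24142
  after D3: wrote 2B at 0x15 = ef11
  after D4: wrote 7B at 0x0e = fe1d148aae9910
query mem[0x16]=0x11, mem[0x05]=0x1d, mem[0x12]=0xae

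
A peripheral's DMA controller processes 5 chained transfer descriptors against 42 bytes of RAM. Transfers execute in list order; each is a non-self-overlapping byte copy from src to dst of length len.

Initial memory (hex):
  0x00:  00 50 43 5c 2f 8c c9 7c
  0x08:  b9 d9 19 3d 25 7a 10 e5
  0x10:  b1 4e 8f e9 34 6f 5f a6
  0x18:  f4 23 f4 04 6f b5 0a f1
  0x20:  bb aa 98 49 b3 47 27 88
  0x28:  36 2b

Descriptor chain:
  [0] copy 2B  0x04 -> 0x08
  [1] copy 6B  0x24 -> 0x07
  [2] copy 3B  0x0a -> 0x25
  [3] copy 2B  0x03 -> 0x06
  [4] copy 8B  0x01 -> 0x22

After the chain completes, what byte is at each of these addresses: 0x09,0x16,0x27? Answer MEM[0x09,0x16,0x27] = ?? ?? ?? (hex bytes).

#0 dst[0x08+2] := {0x2f,0x8c}
#1 dst[0x07+6] := {0xb3,0x47,0x27,0x88,0x36,0x2b}
#2 dst[0x25+3] := {0x88,0x36,0x2b}
#3 dst[0x06+2] := {0x5c,0x2f}
#4 dst[0x22+8] := {0x50,0x43,0x5c,0x2f,0x8c,0x5c,0x2f,0x47}
query mem[0x09]=0x27, mem[0x16]=0x5f, mem[0x27]=0x5c

MEM[0x09,0x16,0x27] = 27 5f 5c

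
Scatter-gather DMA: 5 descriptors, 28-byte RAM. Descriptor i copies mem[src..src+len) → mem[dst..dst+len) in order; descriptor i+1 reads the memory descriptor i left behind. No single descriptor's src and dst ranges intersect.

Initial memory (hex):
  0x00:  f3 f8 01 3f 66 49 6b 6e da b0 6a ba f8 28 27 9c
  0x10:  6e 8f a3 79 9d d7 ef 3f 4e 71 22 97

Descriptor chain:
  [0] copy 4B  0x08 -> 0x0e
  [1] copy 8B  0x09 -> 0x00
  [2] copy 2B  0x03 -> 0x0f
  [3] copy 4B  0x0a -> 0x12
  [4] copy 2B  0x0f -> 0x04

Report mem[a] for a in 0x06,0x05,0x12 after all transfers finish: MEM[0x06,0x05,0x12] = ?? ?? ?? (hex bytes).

MEM[0x06,0x05,0x12] = b0 28 6a

[0] 0x08->0x0e len=4 : da b0 6a ba
[1] 0x09->0x00 len=8 : b0 6a ba f8 28 da b0 6a
[2] 0x03->0x0f len=2 : f8 28
[3] 0x0a->0x12 len=4 : 6a ba f8 28
[4] 0x0f->0x04 len=2 : f8 28
query mem[0x06]=0xb0, mem[0x05]=0x28, mem[0x12]=0x6a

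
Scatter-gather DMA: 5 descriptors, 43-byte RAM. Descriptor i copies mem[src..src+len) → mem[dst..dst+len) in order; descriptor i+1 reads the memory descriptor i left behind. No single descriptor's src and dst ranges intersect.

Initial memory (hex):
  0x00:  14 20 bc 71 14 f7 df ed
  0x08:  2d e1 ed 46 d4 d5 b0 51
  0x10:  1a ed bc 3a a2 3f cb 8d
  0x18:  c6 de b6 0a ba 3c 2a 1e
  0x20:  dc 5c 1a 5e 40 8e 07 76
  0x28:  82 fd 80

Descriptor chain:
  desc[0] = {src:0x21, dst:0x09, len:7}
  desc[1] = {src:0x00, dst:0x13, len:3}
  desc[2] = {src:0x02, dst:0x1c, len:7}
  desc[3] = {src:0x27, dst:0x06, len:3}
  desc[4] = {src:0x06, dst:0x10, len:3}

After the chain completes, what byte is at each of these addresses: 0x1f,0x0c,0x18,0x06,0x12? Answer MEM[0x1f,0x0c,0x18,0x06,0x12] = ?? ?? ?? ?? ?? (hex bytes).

MEM[0x1f,0x0c,0x18,0x06,0x12] = f7 40 c6 76 fd

#0 dst[0x09+7] := {0x5c,0x1a,0x5e,0x40,0x8e,0x07,0x76}
#1 dst[0x13+3] := {0x14,0x20,0xbc}
#2 dst[0x1c+7] := {0xbc,0x71,0x14,0xf7,0xdf,0xed,0x2d}
#3 dst[0x06+3] := {0x76,0x82,0xfd}
#4 dst[0x10+3] := {0x76,0x82,0xfd}
query mem[0x1f]=0xf7, mem[0x0c]=0x40, mem[0x18]=0xc6, mem[0x06]=0x76, mem[0x12]=0xfd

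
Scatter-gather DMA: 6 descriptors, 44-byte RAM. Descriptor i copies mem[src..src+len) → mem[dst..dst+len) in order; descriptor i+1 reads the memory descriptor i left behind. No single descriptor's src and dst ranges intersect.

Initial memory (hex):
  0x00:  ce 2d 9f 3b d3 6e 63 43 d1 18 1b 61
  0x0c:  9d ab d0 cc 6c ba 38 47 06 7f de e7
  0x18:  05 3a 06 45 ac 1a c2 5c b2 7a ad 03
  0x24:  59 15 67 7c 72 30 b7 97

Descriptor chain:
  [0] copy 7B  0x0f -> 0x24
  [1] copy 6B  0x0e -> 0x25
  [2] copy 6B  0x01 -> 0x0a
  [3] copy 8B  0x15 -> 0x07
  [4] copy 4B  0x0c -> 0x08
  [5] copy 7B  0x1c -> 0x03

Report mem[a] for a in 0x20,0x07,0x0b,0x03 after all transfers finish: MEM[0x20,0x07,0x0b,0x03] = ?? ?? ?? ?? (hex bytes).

MEM[0x20,0x07,0x0b,0x03] = b2 b2 63 ac

  after D0: wrote 7B at 0x24 = cc6cba3847067f
  after D1: wrote 6B at 0x25 = d0cc6cba3847
  after D2: wrote 6B at 0x0a = 2d9f3bd36e63
  after D3: wrote 8B at 0x07 = 7fdee7053a0645ac
  after D4: wrote 4B at 0x08 = 0645ac63
  after D5: wrote 7B at 0x03 = ac1ac25cb27aad
query mem[0x20]=0xb2, mem[0x07]=0xb2, mem[0x0b]=0x63, mem[0x03]=0xac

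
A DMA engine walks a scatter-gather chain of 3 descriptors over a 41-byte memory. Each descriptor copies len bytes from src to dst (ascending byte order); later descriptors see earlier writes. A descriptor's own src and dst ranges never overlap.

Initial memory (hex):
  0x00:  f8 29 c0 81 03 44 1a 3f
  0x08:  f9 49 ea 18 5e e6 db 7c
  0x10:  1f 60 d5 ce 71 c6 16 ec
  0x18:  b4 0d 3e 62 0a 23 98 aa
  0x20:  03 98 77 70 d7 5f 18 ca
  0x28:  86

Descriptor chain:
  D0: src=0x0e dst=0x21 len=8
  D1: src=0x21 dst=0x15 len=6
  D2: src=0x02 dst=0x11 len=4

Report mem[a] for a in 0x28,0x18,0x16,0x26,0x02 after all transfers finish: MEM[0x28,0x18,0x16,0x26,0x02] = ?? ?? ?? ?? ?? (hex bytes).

#0 dst[0x21+8] := {0xdb,0x7c,0x1f,0x60,0xd5,0xce,0x71,0xc6}
#1 dst[0x15+6] := {0xdb,0x7c,0x1f,0x60,0xd5,0xce}
#2 dst[0x11+4] := {0xc0,0x81,0x03,0x44}
query mem[0x28]=0xc6, mem[0x18]=0x60, mem[0x16]=0x7c, mem[0x26]=0xce, mem[0x02]=0xc0

MEM[0x28,0x18,0x16,0x26,0x02] = c6 60 7c ce c0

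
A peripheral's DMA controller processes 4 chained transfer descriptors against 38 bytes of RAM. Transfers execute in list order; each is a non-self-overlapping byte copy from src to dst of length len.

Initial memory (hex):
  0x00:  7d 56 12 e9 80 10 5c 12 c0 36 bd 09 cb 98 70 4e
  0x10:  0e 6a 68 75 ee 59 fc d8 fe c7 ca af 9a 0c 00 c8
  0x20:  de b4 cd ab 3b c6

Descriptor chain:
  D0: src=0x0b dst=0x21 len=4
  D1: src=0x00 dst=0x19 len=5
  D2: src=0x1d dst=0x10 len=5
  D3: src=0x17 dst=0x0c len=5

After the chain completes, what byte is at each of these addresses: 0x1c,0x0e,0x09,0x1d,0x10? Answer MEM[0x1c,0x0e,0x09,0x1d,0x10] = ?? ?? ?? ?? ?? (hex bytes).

MEM[0x1c,0x0e,0x09,0x1d,0x10] = e9 7d 36 80 12

[0] 0x0b->0x21 len=4 : 09 cb 98 70
[1] 0x00->0x19 len=5 : 7d 56 12 e9 80
[2] 0x1d->0x10 len=5 : 80 00 c8 de 09
[3] 0x17->0x0c len=5 : d8 fe 7d 56 12
query mem[0x1c]=0xe9, mem[0x0e]=0x7d, mem[0x09]=0x36, mem[0x1d]=0x80, mem[0x10]=0x12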